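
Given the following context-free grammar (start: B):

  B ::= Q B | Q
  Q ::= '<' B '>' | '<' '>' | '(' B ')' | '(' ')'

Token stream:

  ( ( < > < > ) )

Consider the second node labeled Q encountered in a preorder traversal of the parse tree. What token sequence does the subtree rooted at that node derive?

( < > < > )

[B [Q ( [B [Q ( [B [Q < >] [B [Q < >]]] )]] )]]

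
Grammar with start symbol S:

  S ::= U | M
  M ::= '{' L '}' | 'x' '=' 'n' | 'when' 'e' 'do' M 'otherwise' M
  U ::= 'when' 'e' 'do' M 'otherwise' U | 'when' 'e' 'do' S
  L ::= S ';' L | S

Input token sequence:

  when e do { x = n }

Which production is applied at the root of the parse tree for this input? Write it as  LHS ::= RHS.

S ::= U

[S [U when e do [S [M { [L [S [M x = n]]] }]]]]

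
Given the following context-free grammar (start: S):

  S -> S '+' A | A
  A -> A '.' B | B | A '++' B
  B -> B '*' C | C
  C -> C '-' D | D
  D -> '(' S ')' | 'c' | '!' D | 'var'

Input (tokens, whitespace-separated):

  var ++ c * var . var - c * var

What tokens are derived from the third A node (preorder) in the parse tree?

[S [A [A [A [B [C [D var]]]] ++ [B [B [C [D c]]] * [C [D var]]]] . [B [B [C [C [D var]] - [D c]]] * [C [D var]]]]]

var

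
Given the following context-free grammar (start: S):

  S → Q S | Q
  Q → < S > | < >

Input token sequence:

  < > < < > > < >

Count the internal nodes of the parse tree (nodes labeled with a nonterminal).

8

[S [Q < >] [S [Q < [S [Q < >]] >] [S [Q < >]]]]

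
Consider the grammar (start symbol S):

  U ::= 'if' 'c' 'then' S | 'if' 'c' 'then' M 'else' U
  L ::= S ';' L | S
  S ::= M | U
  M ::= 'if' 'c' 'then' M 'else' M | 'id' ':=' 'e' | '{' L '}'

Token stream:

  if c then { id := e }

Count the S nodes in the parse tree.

[S [U if c then [S [M { [L [S [M id := e]]] }]]]]

3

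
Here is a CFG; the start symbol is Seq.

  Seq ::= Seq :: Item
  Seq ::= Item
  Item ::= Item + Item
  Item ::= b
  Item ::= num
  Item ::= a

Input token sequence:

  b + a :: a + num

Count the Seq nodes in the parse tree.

2

[Seq [Seq [Item [Item b] + [Item a]]] :: [Item [Item a] + [Item num]]]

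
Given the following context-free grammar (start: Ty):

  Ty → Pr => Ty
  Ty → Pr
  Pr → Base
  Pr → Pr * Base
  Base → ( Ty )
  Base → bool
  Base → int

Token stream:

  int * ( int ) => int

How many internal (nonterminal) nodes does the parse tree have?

11

[Ty [Pr [Pr [Base int]] * [Base ( [Ty [Pr [Base int]]] )]] => [Ty [Pr [Base int]]]]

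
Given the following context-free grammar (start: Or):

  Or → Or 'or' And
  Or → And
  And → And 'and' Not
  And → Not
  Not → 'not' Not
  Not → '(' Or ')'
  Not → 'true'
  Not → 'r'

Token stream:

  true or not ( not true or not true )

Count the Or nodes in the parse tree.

[Or [Or [And [Not true]]] or [And [Not not [Not ( [Or [Or [And [Not not [Not true]]]] or [And [Not not [Not true]]]] )]]]]

4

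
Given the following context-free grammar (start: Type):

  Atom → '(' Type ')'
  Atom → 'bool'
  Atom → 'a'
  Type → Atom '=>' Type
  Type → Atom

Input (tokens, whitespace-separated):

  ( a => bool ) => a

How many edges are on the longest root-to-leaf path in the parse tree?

5

[Type [Atom ( [Type [Atom a] => [Type [Atom bool]]] )] => [Type [Atom a]]]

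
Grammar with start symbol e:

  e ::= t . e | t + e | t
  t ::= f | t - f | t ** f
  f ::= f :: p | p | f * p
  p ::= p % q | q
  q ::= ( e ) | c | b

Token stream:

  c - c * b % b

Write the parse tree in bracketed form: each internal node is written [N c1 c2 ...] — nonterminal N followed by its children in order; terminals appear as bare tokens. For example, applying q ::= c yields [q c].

[e [t [t [f [p [q c]]]] - [f [f [p [q c]]] * [p [p [q b]] % [q b]]]]]

e
t
t - f
f - f
p - f
q - f
c - f
c - f * p
c - p * p
c - q * p
c - c * p
c - c * p % q
c - c * q % q
c - c * b % q
c - c * b % b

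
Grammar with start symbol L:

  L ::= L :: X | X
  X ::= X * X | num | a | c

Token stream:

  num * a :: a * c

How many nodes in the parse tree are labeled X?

6

[L [L [X [X num] * [X a]]] :: [X [X a] * [X c]]]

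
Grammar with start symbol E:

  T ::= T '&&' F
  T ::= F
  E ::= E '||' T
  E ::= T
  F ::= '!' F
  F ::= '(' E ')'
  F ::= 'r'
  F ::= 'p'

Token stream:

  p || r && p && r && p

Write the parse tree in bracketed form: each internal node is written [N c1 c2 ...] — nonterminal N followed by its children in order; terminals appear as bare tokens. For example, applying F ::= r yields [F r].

[E [E [T [F p]]] || [T [T [T [T [F r]] && [F p]] && [F r]] && [F p]]]

E
E || T
T || T
F || T
p || T
p || T && F
p || T && F && F
p || T && F && F && F
p || F && F && F && F
p || r && F && F && F
p || r && p && F && F
p || r && p && r && F
p || r && p && r && p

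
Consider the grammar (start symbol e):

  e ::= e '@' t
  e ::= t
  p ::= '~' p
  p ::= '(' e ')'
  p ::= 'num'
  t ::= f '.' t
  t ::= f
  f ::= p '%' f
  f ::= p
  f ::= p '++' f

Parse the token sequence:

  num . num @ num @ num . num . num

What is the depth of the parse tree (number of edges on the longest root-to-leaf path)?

[e [e [e [t [f [p num]] . [t [f [p num]]]]] @ [t [f [p num]]]] @ [t [f [p num]] . [t [f [p num]] . [t [f [p num]]]]]]

7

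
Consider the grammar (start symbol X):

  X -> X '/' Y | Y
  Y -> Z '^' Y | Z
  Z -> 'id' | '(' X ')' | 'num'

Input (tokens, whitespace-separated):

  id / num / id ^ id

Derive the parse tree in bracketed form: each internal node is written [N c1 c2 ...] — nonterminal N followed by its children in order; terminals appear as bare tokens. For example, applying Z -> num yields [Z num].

[X [X [X [Y [Z id]]] / [Y [Z num]]] / [Y [Z id] ^ [Y [Z id]]]]

X
X / Y
X / Y / Y
Y / Y / Y
Z / Y / Y
id / Y / Y
id / Z / Y
id / num / Y
id / num / Z ^ Y
id / num / id ^ Y
id / num / id ^ Z
id / num / id ^ id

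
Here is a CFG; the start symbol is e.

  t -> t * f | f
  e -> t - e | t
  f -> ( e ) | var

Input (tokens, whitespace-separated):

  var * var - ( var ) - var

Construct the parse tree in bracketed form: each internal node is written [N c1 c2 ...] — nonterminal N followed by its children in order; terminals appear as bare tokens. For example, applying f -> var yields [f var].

[e [t [t [f var]] * [f var]] - [e [t [f ( [e [t [f var]]] )]] - [e [t [f var]]]]]

e
t - e
t * f - e
f * f - e
var * f - e
var * var - e
var * var - t - e
var * var - f - e
var * var - ( e ) - e
var * var - ( t ) - e
var * var - ( f ) - e
var * var - ( var ) - e
var * var - ( var ) - t
var * var - ( var ) - f
var * var - ( var ) - var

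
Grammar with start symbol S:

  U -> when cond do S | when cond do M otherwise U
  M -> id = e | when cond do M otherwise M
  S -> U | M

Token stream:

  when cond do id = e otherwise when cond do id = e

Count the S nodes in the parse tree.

[S [U when cond do [M id = e] otherwise [U when cond do [S [M id = e]]]]]

2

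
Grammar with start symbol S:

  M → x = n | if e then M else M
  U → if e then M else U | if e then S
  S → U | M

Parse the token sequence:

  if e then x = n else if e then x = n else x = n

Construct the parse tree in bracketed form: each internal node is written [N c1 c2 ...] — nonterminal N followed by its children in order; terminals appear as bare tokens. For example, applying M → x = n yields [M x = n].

[S [M if e then [M x = n] else [M if e then [M x = n] else [M x = n]]]]

S
M
if e then M else M
if e then x = n else M
if e then x = n else if e then M else M
if e then x = n else if e then x = n else M
if e then x = n else if e then x = n else x = n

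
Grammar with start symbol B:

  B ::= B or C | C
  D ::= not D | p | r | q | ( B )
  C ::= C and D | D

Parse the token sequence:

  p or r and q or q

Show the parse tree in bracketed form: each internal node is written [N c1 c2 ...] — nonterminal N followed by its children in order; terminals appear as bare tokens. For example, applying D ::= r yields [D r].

[B [B [B [C [D p]]] or [C [C [D r]] and [D q]]] or [C [D q]]]

B
B or C
B or C or C
C or C or C
D or C or C
p or C or C
p or C and D or C
p or D and D or C
p or r and D or C
p or r and q or C
p or r and q or D
p or r and q or q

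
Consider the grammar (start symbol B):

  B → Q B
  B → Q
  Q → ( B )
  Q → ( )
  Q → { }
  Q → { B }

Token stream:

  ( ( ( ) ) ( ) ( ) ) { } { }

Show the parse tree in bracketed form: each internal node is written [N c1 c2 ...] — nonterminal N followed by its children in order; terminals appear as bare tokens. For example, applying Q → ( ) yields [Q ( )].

B
Q B
( B ) B
( Q B ) B
( ( B ) B ) B
( ( Q ) B ) B
( ( ( ) ) B ) B
( ( ( ) ) Q B ) B
( ( ( ) ) ( ) B ) B
( ( ( ) ) ( ) Q ) B
( ( ( ) ) ( ) ( ) ) B
( ( ( ) ) ( ) ( ) ) Q B
( ( ( ) ) ( ) ( ) ) { } B
( ( ( ) ) ( ) ( ) ) { } Q
( ( ( ) ) ( ) ( ) ) { } { }

[B [Q ( [B [Q ( [B [Q ( )]] )] [B [Q ( )] [B [Q ( )]]]] )] [B [Q { }] [B [Q { }]]]]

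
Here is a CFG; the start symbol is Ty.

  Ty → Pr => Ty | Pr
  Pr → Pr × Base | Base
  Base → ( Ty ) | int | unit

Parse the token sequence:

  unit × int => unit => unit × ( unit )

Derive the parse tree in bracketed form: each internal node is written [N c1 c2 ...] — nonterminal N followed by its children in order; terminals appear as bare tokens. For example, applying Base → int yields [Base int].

Ty
Pr => Ty
Pr × Base => Ty
Base × Base => Ty
unit × Base => Ty
unit × int => Ty
unit × int => Pr => Ty
unit × int => Base => Ty
unit × int => unit => Ty
unit × int => unit => Pr
unit × int => unit => Pr × Base
unit × int => unit => Base × Base
unit × int => unit => unit × Base
unit × int => unit => unit × ( Ty )
unit × int => unit => unit × ( Pr )
unit × int => unit => unit × ( Base )
unit × int => unit => unit × ( unit )

[Ty [Pr [Pr [Base unit]] × [Base int]] => [Ty [Pr [Base unit]] => [Ty [Pr [Pr [Base unit]] × [Base ( [Ty [Pr [Base unit]]] )]]]]]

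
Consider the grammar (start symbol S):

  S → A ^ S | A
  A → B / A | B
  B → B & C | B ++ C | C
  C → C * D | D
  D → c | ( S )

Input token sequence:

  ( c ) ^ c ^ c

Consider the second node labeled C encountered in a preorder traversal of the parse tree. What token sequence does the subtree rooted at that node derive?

[S [A [B [C [D ( [S [A [B [C [D c]]]]] )]]]] ^ [S [A [B [C [D c]]]] ^ [S [A [B [C [D c]]]]]]]

c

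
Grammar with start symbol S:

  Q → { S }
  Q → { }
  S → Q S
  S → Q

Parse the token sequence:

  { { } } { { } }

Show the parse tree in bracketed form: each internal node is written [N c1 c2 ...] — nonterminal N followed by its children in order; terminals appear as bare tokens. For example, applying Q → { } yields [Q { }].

S
Q S
{ S } S
{ Q } S
{ { } } S
{ { } } Q
{ { } } { S }
{ { } } { Q }
{ { } } { { } }

[S [Q { [S [Q { }]] }] [S [Q { [S [Q { }]] }]]]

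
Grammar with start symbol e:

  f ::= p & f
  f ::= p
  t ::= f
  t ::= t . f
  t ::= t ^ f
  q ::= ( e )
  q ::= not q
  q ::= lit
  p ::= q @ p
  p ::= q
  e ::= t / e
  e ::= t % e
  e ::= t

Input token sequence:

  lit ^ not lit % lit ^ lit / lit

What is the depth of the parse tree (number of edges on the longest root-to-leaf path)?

[e [t [t [f [p [q lit]]]] ^ [f [p [q not [q lit]]]]] % [e [t [t [f [p [q lit]]]] ^ [f [p [q lit]]]] / [e [t [f [p [q lit]]]]]]]

7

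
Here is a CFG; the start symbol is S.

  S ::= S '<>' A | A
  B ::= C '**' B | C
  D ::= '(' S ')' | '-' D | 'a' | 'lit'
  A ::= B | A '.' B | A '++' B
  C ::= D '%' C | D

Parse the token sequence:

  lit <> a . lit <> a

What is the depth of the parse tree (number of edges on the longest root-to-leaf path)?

7

[S [S [S [A [B [C [D lit]]]]] <> [A [A [B [C [D a]]]] . [B [C [D lit]]]]] <> [A [B [C [D a]]]]]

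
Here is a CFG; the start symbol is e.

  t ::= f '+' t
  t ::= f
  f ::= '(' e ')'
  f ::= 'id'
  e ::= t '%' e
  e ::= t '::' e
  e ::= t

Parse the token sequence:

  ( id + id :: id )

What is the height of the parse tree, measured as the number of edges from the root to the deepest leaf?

7

[e [t [f ( [e [t [f id] + [t [f id]]] :: [e [t [f id]]]] )]]]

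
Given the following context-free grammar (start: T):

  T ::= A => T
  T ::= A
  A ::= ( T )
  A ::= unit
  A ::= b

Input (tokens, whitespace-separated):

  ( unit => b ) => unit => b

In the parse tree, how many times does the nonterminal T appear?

[T [A ( [T [A unit] => [T [A b]]] )] => [T [A unit] => [T [A b]]]]

5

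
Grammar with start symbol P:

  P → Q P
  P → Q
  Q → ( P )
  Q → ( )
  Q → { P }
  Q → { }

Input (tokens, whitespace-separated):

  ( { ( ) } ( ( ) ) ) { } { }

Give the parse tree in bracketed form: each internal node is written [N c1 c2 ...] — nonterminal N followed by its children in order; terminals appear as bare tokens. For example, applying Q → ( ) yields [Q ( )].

[P [Q ( [P [Q { [P [Q ( )]] }] [P [Q ( [P [Q ( )]] )]]] )] [P [Q { }] [P [Q { }]]]]

P
Q P
( P ) P
( Q P ) P
( { P } P ) P
( { Q } P ) P
( { ( ) } P ) P
( { ( ) } Q ) P
( { ( ) } ( P ) ) P
( { ( ) } ( Q ) ) P
( { ( ) } ( ( ) ) ) P
( { ( ) } ( ( ) ) ) Q P
( { ( ) } ( ( ) ) ) { } P
( { ( ) } ( ( ) ) ) { } Q
( { ( ) } ( ( ) ) ) { } { }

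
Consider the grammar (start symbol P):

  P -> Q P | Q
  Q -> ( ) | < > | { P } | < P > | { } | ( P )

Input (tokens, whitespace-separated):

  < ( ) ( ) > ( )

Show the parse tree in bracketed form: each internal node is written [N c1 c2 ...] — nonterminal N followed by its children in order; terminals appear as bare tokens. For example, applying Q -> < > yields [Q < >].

P
Q P
< P > P
< Q P > P
< ( ) P > P
< ( ) Q > P
< ( ) ( ) > P
< ( ) ( ) > Q
< ( ) ( ) > ( )

[P [Q < [P [Q ( )] [P [Q ( )]]] >] [P [Q ( )]]]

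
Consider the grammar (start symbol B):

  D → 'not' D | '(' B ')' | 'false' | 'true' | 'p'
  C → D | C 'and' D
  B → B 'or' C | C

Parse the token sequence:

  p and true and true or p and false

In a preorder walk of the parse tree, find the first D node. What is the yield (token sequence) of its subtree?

[B [B [C [C [C [D p]] and [D true]] and [D true]]] or [C [C [D p]] and [D false]]]

p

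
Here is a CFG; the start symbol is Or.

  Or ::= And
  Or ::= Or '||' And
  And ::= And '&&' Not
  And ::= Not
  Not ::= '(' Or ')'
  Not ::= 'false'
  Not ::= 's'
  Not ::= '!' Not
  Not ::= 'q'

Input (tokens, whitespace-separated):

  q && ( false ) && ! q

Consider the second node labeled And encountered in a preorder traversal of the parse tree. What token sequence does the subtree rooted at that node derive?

q && ( false )

[Or [And [And [And [Not q]] && [Not ( [Or [And [Not false]]] )]] && [Not ! [Not q]]]]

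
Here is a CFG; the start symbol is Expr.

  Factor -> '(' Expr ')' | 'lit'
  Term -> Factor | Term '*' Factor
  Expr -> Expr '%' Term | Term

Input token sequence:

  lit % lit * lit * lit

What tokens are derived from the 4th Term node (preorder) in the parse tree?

[Expr [Expr [Term [Factor lit]]] % [Term [Term [Term [Factor lit]] * [Factor lit]] * [Factor lit]]]

lit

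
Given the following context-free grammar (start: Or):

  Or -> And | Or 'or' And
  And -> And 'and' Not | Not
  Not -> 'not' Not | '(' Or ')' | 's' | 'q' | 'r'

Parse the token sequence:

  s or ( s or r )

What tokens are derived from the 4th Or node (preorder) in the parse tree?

s

[Or [Or [And [Not s]]] or [And [Not ( [Or [Or [And [Not s]]] or [And [Not r]]] )]]]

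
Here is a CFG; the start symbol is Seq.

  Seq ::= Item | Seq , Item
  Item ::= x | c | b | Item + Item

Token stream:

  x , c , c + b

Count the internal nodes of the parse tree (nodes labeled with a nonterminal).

8

[Seq [Seq [Seq [Item x]] , [Item c]] , [Item [Item c] + [Item b]]]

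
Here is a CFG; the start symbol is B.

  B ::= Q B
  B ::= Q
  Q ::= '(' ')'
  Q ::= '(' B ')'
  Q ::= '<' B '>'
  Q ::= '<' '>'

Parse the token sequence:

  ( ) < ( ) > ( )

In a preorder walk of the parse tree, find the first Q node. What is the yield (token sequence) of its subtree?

[B [Q ( )] [B [Q < [B [Q ( )]] >] [B [Q ( )]]]]

( )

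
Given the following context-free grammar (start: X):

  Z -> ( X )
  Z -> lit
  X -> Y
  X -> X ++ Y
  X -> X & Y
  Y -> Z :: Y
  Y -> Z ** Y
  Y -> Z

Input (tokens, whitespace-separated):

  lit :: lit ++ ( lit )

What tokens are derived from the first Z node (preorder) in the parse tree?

lit

[X [X [Y [Z lit] :: [Y [Z lit]]]] ++ [Y [Z ( [X [Y [Z lit]]] )]]]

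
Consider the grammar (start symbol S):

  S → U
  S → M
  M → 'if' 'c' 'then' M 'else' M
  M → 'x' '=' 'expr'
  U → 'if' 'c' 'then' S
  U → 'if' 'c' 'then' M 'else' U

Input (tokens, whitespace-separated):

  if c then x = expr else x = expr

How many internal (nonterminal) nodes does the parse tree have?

[S [M if c then [M x = expr] else [M x = expr]]]

4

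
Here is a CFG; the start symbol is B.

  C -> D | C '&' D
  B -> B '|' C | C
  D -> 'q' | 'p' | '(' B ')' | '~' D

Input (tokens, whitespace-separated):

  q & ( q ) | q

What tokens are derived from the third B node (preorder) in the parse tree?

q

[B [B [C [C [D q]] & [D ( [B [C [D q]]] )]]] | [C [D q]]]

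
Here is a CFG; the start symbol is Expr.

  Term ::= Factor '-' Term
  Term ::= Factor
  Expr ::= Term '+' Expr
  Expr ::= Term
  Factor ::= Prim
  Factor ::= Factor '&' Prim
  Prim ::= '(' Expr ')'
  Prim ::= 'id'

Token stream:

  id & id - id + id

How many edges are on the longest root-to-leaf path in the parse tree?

5

[Expr [Term [Factor [Factor [Prim id]] & [Prim id]] - [Term [Factor [Prim id]]]] + [Expr [Term [Factor [Prim id]]]]]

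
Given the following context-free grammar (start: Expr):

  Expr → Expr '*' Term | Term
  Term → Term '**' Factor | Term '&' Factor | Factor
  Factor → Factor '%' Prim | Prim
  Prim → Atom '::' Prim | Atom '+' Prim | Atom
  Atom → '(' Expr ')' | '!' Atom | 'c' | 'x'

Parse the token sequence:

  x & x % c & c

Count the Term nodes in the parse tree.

3

[Expr [Term [Term [Term [Factor [Prim [Atom x]]]] & [Factor [Factor [Prim [Atom x]]] % [Prim [Atom c]]]] & [Factor [Prim [Atom c]]]]]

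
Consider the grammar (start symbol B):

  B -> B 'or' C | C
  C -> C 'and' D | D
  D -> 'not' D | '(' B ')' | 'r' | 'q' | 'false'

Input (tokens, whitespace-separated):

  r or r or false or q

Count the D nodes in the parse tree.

4

[B [B [B [B [C [D r]]] or [C [D r]]] or [C [D false]]] or [C [D q]]]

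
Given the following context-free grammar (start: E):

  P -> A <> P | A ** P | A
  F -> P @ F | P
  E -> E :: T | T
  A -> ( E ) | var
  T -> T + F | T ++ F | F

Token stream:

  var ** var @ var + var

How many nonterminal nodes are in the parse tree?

[E [T [T [F [P [A var] ** [P [A var]]] @ [F [P [A var]]]]] + [F [P [A var]]]]]

14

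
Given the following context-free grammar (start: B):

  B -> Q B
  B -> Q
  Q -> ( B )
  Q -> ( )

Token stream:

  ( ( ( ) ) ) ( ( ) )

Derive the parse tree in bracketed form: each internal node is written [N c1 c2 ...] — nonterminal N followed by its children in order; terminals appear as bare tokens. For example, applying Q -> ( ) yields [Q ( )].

B
Q B
( B ) B
( Q ) B
( ( B ) ) B
( ( Q ) ) B
( ( ( ) ) ) B
( ( ( ) ) ) Q
( ( ( ) ) ) ( B )
( ( ( ) ) ) ( Q )
( ( ( ) ) ) ( ( ) )

[B [Q ( [B [Q ( [B [Q ( )]] )]] )] [B [Q ( [B [Q ( )]] )]]]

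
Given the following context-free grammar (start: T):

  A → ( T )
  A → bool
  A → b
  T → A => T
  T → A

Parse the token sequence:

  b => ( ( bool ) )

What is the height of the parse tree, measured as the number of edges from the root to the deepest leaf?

[T [A b] => [T [A ( [T [A ( [T [A bool]] )]] )]]]

7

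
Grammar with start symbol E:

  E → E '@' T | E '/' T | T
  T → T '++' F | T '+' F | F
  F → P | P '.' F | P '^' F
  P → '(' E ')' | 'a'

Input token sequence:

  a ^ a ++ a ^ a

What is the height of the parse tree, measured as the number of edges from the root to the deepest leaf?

6

[E [T [T [F [P a] ^ [F [P a]]]] ++ [F [P a] ^ [F [P a]]]]]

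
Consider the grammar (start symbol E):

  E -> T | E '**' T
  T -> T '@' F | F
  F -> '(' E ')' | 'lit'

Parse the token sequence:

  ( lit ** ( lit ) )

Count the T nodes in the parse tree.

[E [T [F ( [E [E [T [F lit]]] ** [T [F ( [E [T [F lit]]] )]]] )]]]

4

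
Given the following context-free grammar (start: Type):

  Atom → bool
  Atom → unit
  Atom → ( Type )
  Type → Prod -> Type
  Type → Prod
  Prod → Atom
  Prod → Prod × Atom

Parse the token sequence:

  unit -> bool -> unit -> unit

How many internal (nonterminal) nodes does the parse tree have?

12

[Type [Prod [Atom unit]] -> [Type [Prod [Atom bool]] -> [Type [Prod [Atom unit]] -> [Type [Prod [Atom unit]]]]]]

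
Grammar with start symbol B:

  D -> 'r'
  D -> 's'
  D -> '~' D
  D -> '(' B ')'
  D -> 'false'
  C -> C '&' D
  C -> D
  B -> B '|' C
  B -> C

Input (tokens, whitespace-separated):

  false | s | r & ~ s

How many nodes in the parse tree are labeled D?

5

[B [B [B [C [D false]]] | [C [D s]]] | [C [C [D r]] & [D ~ [D s]]]]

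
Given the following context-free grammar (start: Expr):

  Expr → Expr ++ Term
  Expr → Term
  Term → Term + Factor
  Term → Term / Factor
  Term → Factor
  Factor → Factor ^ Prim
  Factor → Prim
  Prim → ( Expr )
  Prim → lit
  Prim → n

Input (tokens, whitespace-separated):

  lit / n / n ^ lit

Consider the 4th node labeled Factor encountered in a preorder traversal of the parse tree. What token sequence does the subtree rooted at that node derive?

[Expr [Term [Term [Term [Factor [Prim lit]]] / [Factor [Prim n]]] / [Factor [Factor [Prim n]] ^ [Prim lit]]]]

n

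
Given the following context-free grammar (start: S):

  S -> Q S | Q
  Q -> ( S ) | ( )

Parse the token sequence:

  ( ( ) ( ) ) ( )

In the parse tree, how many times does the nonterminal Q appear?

[S [Q ( [S [Q ( )] [S [Q ( )]]] )] [S [Q ( )]]]

4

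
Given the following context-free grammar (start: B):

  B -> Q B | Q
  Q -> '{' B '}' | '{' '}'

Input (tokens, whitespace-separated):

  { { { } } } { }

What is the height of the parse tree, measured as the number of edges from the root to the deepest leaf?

[B [Q { [B [Q { [B [Q { }]] }]] }] [B [Q { }]]]

6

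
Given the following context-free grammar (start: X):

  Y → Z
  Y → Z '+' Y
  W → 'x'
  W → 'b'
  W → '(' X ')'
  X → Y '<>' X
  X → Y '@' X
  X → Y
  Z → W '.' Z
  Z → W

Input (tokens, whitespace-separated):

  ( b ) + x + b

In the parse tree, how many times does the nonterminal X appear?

2

[X [Y [Z [W ( [X [Y [Z [W b]]]] )]] + [Y [Z [W x]] + [Y [Z [W b]]]]]]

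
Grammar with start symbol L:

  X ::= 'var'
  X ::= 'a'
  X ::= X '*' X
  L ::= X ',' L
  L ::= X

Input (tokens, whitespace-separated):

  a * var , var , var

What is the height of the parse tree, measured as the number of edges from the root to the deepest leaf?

[L [X [X a] * [X var]] , [L [X var] , [L [X var]]]]

4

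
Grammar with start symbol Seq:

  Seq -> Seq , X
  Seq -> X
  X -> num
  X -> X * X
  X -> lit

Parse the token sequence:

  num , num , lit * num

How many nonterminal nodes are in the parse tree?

8

[Seq [Seq [Seq [X num]] , [X num]] , [X [X lit] * [X num]]]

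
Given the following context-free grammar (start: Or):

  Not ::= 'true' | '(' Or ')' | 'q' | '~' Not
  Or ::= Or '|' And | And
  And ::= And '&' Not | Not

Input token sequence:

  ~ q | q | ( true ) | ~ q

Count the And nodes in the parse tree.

5

[Or [Or [Or [Or [And [Not ~ [Not q]]]] | [And [Not q]]] | [And [Not ( [Or [And [Not true]]] )]]] | [And [Not ~ [Not q]]]]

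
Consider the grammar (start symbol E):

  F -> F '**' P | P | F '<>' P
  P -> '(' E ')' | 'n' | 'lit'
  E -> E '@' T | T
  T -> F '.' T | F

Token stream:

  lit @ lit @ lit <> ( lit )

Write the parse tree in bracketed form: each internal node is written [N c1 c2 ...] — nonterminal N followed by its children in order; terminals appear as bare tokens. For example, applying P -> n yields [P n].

E
E @ T
E @ T @ T
T @ T @ T
F @ T @ T
P @ T @ T
lit @ T @ T
lit @ F @ T
lit @ P @ T
lit @ lit @ T
lit @ lit @ F
lit @ lit @ F <> P
lit @ lit @ P <> P
lit @ lit @ lit <> P
lit @ lit @ lit <> ( E )
lit @ lit @ lit <> ( T )
lit @ lit @ lit <> ( F )
lit @ lit @ lit <> ( P )
lit @ lit @ lit <> ( lit )

[E [E [E [T [F [P lit]]]] @ [T [F [P lit]]]] @ [T [F [F [P lit]] <> [P ( [E [T [F [P lit]]]] )]]]]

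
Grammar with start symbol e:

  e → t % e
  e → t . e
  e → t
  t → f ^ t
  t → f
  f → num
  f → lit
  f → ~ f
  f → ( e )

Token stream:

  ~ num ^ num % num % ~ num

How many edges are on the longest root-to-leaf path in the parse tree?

[e [t [f ~ [f num]] ^ [t [f num]]] % [e [t [f num]] % [e [t [f ~ [f num]]]]]]

6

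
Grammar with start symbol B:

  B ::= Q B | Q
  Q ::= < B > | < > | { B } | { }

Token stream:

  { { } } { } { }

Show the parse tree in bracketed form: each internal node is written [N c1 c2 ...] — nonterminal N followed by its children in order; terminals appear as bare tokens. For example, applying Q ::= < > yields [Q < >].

[B [Q { [B [Q { }]] }] [B [Q { }] [B [Q { }]]]]

B
Q B
{ B } B
{ Q } B
{ { } } B
{ { } } Q B
{ { } } { } B
{ { } } { } Q
{ { } } { } { }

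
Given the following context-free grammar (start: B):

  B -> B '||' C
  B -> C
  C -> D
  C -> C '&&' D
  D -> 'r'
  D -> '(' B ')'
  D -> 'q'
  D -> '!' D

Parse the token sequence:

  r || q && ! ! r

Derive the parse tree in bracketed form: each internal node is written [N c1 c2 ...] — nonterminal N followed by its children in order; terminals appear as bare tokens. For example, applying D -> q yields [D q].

B
B || C
C || C
D || C
r || C
r || C && D
r || D && D
r || q && D
r || q && ! D
r || q && ! ! D
r || q && ! ! r

[B [B [C [D r]]] || [C [C [D q]] && [D ! [D ! [D r]]]]]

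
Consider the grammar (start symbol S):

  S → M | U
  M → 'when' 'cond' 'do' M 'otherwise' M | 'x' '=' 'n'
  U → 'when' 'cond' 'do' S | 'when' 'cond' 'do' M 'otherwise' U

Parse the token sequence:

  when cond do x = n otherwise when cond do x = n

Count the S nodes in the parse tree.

2

[S [U when cond do [M x = n] otherwise [U when cond do [S [M x = n]]]]]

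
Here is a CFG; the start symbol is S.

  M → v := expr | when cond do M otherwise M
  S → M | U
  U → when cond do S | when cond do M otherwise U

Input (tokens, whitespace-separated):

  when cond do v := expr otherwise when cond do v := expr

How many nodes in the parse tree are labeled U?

2

[S [U when cond do [M v := expr] otherwise [U when cond do [S [M v := expr]]]]]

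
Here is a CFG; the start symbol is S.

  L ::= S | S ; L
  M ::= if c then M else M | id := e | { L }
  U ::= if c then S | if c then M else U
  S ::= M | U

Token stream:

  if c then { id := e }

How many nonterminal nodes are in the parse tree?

7

[S [U if c then [S [M { [L [S [M id := e]]] }]]]]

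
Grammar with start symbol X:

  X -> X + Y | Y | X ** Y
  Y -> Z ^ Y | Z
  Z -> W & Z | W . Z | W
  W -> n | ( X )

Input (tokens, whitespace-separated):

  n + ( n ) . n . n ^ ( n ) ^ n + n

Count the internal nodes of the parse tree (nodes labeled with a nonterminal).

[X [X [X [Y [Z [W n]]]] + [Y [Z [W ( [X [Y [Z [W n]]]] )] . [Z [W n] . [Z [W n]]]] ^ [Y [Z [W ( [X [Y [Z [W n]]]] )]] ^ [Y [Z [W n]]]]]] + [Y [Z [W n]]]]

30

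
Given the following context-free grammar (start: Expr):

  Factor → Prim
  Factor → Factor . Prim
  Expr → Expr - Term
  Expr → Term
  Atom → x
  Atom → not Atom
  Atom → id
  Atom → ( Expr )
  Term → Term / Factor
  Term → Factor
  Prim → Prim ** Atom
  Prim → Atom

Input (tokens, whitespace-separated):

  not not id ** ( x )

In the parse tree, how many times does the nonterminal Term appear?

[Expr [Term [Factor [Prim [Prim [Atom not [Atom not [Atom id]]]] ** [Atom ( [Expr [Term [Factor [Prim [Atom x]]]]] )]]]]]

2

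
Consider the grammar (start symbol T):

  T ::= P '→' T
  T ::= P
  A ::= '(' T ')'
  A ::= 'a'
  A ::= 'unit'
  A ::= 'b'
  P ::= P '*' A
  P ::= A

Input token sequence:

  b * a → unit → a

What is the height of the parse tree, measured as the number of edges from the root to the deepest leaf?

[T [P [P [A b]] * [A a]] → [T [P [A unit]] → [T [P [A a]]]]]

5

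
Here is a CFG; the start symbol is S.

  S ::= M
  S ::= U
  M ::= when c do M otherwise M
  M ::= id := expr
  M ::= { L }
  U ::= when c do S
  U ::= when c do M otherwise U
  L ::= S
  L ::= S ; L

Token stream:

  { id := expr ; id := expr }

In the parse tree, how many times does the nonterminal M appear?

[S [M { [L [S [M id := expr]] ; [L [S [M id := expr]]]] }]]

3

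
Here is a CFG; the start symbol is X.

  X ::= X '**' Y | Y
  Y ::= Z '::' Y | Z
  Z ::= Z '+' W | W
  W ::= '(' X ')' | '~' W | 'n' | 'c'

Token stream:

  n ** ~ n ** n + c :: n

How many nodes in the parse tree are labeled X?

[X [X [X [Y [Z [W n]]]] ** [Y [Z [W ~ [W n]]]]] ** [Y [Z [Z [W n]] + [W c]] :: [Y [Z [W n]]]]]

3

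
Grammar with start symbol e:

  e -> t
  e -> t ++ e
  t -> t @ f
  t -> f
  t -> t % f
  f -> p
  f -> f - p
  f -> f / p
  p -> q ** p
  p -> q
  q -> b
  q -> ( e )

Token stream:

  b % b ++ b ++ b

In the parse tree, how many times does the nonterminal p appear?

[e [t [t [f [p [q b]]]] % [f [p [q b]]]] ++ [e [t [f [p [q b]]]] ++ [e [t [f [p [q b]]]]]]]

4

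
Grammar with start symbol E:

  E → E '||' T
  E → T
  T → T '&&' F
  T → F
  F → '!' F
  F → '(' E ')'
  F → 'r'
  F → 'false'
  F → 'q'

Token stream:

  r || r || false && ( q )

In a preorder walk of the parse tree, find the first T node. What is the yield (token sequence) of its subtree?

[E [E [E [T [F r]]] || [T [F r]]] || [T [T [F false]] && [F ( [E [T [F q]]] )]]]

r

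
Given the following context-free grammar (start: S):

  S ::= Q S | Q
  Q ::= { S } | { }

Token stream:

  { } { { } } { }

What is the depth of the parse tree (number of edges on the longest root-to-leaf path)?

[S [Q { }] [S [Q { [S [Q { }]] }] [S [Q { }]]]]

5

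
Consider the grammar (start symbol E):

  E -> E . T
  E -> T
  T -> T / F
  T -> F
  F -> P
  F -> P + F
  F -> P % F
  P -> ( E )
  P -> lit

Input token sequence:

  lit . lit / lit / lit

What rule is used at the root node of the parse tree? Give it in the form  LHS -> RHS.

E -> E . T

[E [E [T [F [P lit]]]] . [T [T [T [F [P lit]]] / [F [P lit]]] / [F [P lit]]]]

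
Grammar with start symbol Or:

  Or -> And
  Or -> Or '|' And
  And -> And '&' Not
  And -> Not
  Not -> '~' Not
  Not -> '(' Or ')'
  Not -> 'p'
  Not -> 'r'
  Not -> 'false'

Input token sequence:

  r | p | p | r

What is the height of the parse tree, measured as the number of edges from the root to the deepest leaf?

[Or [Or [Or [Or [And [Not r]]] | [And [Not p]]] | [And [Not p]]] | [And [Not r]]]

6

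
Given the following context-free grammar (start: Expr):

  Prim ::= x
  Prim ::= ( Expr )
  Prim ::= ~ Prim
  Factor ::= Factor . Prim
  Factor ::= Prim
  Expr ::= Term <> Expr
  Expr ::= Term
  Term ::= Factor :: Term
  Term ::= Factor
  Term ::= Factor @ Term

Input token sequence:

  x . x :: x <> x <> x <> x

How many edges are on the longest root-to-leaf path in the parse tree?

7

[Expr [Term [Factor [Factor [Prim x]] . [Prim x]] :: [Term [Factor [Prim x]]]] <> [Expr [Term [Factor [Prim x]]] <> [Expr [Term [Factor [Prim x]]] <> [Expr [Term [Factor [Prim x]]]]]]]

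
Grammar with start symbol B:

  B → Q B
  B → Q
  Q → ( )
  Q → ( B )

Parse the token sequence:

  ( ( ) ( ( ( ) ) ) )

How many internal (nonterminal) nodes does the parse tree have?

10

[B [Q ( [B [Q ( )] [B [Q ( [B [Q ( [B [Q ( )]] )]] )]]] )]]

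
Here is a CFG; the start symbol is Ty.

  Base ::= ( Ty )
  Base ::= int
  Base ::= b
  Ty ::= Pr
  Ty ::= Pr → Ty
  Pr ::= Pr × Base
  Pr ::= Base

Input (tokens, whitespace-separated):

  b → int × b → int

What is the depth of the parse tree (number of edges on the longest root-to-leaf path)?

[Ty [Pr [Base b]] → [Ty [Pr [Pr [Base int]] × [Base b]] → [Ty [Pr [Base int]]]]]

5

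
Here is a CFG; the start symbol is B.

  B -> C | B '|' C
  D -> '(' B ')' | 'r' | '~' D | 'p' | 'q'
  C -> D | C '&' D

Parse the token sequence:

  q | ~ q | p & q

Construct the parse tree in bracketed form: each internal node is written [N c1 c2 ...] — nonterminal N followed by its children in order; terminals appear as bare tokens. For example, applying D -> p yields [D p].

B
B | C
B | C | C
C | C | C
D | C | C
q | C | C
q | D | C
q | ~ D | C
q | ~ q | C
q | ~ q | C & D
q | ~ q | D & D
q | ~ q | p & D
q | ~ q | p & q

[B [B [B [C [D q]]] | [C [D ~ [D q]]]] | [C [C [D p]] & [D q]]]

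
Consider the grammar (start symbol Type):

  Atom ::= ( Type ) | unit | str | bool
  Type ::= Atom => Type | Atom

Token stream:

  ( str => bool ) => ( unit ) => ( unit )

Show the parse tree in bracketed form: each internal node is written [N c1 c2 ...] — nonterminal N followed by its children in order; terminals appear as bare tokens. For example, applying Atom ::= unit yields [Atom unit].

Type
Atom => Type
( Type ) => Type
( Atom => Type ) => Type
( str => Type ) => Type
( str => Atom ) => Type
( str => bool ) => Type
( str => bool ) => Atom => Type
( str => bool ) => ( Type ) => Type
( str => bool ) => ( Atom ) => Type
( str => bool ) => ( unit ) => Type
( str => bool ) => ( unit ) => Atom
( str => bool ) => ( unit ) => ( Type )
( str => bool ) => ( unit ) => ( Atom )
( str => bool ) => ( unit ) => ( unit )

[Type [Atom ( [Type [Atom str] => [Type [Atom bool]]] )] => [Type [Atom ( [Type [Atom unit]] )] => [Type [Atom ( [Type [Atom unit]] )]]]]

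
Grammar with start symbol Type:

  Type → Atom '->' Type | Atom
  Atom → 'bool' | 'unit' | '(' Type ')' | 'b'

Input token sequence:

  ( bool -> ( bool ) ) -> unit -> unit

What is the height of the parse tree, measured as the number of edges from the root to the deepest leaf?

7

[Type [Atom ( [Type [Atom bool] -> [Type [Atom ( [Type [Atom bool]] )]]] )] -> [Type [Atom unit] -> [Type [Atom unit]]]]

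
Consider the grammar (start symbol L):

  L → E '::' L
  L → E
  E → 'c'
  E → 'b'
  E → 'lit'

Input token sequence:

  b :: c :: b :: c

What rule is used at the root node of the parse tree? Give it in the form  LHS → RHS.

L → E '::' L

[L [E b] :: [L [E c] :: [L [E b] :: [L [E c]]]]]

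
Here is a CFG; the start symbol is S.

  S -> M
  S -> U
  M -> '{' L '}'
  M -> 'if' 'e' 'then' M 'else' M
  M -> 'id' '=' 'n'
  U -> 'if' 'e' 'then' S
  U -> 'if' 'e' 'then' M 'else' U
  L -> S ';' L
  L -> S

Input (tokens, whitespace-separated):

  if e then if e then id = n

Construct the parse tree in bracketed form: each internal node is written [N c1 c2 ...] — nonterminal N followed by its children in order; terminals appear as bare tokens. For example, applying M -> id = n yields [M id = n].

S
U
if e then S
if e then U
if e then if e then S
if e then if e then M
if e then if e then id = n

[S [U if e then [S [U if e then [S [M id = n]]]]]]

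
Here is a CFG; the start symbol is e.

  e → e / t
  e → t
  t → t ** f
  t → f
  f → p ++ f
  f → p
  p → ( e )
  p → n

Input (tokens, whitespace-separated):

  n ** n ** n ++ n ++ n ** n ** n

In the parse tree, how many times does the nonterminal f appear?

7

[e [t [t [t [t [t [f [p n]]] ** [f [p n]]] ** [f [p n] ++ [f [p n] ++ [f [p n]]]]] ** [f [p n]]] ** [f [p n]]]]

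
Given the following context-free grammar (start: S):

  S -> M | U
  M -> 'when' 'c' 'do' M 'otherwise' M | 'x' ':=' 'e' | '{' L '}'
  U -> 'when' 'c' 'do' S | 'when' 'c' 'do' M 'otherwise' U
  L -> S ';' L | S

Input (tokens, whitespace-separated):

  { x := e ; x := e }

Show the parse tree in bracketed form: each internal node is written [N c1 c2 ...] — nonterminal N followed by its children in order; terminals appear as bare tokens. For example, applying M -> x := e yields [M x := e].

S
M
{ L }
{ S ; L }
{ M ; L }
{ x := e ; L }
{ x := e ; S }
{ x := e ; M }
{ x := e ; x := e }

[S [M { [L [S [M x := e]] ; [L [S [M x := e]]]] }]]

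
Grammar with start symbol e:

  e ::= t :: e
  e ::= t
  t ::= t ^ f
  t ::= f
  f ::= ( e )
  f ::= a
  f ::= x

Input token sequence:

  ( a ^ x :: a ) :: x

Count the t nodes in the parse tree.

5

[e [t [f ( [e [t [t [f a]] ^ [f x]] :: [e [t [f a]]]] )]] :: [e [t [f x]]]]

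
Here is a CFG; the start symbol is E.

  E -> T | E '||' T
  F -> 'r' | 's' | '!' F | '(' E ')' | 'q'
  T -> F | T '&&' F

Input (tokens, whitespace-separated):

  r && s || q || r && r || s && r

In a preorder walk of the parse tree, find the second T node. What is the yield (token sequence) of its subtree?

[E [E [E [E [T [T [F r]] && [F s]]] || [T [F q]]] || [T [T [F r]] && [F r]]] || [T [T [F s]] && [F r]]]

r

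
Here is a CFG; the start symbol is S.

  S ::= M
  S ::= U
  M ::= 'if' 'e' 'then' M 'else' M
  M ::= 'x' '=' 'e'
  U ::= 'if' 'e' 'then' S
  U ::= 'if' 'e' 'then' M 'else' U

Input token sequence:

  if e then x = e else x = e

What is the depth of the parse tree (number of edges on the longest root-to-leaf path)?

[S [M if e then [M x = e] else [M x = e]]]

3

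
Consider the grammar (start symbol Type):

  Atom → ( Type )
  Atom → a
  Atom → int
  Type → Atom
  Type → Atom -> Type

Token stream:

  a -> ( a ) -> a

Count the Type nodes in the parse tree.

4

[Type [Atom a] -> [Type [Atom ( [Type [Atom a]] )] -> [Type [Atom a]]]]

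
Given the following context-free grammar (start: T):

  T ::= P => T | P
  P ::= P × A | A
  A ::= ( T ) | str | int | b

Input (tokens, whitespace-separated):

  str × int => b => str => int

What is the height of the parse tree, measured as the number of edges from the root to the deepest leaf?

[T [P [P [A str]] × [A int]] => [T [P [A b]] => [T [P [A str]] => [T [P [A int]]]]]]

6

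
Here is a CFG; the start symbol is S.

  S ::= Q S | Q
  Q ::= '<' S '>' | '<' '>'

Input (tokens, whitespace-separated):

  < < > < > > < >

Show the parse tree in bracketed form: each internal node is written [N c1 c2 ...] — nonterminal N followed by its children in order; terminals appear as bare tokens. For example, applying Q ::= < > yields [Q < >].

S
Q S
< S > S
< Q S > S
< < > S > S
< < > Q > S
< < > < > > S
< < > < > > Q
< < > < > > < >

[S [Q < [S [Q < >] [S [Q < >]]] >] [S [Q < >]]]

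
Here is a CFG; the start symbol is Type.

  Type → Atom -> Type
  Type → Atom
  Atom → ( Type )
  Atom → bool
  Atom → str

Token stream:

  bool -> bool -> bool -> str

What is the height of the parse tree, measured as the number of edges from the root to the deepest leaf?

5

[Type [Atom bool] -> [Type [Atom bool] -> [Type [Atom bool] -> [Type [Atom str]]]]]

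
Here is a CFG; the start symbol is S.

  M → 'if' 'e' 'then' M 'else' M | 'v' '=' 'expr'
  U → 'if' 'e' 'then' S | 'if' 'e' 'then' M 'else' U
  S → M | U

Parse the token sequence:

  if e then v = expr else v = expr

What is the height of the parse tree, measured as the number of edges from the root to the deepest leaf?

[S [M if e then [M v = expr] else [M v = expr]]]

3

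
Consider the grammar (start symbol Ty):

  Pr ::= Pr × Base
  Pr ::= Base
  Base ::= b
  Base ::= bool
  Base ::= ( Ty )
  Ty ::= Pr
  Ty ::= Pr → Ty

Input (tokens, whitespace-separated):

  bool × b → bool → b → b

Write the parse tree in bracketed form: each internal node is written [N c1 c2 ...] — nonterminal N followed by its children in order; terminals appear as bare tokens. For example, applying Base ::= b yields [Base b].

Ty
Pr → Ty
Pr × Base → Ty
Base × Base → Ty
bool × Base → Ty
bool × b → Ty
bool × b → Pr → Ty
bool × b → Base → Ty
bool × b → bool → Ty
bool × b → bool → Pr → Ty
bool × b → bool → Base → Ty
bool × b → bool → b → Ty
bool × b → bool → b → Pr
bool × b → bool → b → Base
bool × b → bool → b → b

[Ty [Pr [Pr [Base bool]] × [Base b]] → [Ty [Pr [Base bool]] → [Ty [Pr [Base b]] → [Ty [Pr [Base b]]]]]]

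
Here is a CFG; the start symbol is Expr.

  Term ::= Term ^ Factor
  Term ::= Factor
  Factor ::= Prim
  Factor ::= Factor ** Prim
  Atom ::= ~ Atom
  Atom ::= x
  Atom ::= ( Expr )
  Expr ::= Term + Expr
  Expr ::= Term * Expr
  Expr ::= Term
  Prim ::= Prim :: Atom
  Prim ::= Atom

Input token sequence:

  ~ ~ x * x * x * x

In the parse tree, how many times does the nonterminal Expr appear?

4

[Expr [Term [Factor [Prim [Atom ~ [Atom ~ [Atom x]]]]]] * [Expr [Term [Factor [Prim [Atom x]]]] * [Expr [Term [Factor [Prim [Atom x]]]] * [Expr [Term [Factor [Prim [Atom x]]]]]]]]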